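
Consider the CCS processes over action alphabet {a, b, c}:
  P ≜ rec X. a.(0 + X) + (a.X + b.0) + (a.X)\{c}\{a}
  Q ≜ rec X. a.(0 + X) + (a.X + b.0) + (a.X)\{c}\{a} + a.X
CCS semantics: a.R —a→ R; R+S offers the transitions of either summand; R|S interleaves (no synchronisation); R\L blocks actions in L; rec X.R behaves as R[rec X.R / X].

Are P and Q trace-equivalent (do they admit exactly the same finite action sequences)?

YES

Reachable graph of P (3 states):
  s0 = rec X. a.(0 + X) + (a.X + b.0) + (a.X)\{c}\{a} → =a=> s0, =a=> s1, =b=> s2
  s1 = 0 + (rec X. a.(0 + X) + (a.X + b.0) + (a.X)\{c}\{a}) → =a=> s0, =a=> s1, =b=> s2
  s2 = 0 → ·
Reachable graph of Q (3 states):
  t0 = rec X. a.(0 + X) + (a.X + b.0) + (a.X)\{c}\{a} + a.X → =a=> t0, =a=> t1, =b=> t2
  t1 = 0 + (rec X. a.(0 + X) + (a.X + b.0) + (a.X)\{c}\{a} + a.X) → =a=> t0, =a=> t1, =b=> t2
  t2 = 0 → ·
Bisimilarity quotient blocks:
  B0 = {s0, s1, t0, t1}
  B1 = {s2, t2}
s0 ∈ B0, t0 ∈ B0 → same block
Bisimilar ⇒ trace-equivalent.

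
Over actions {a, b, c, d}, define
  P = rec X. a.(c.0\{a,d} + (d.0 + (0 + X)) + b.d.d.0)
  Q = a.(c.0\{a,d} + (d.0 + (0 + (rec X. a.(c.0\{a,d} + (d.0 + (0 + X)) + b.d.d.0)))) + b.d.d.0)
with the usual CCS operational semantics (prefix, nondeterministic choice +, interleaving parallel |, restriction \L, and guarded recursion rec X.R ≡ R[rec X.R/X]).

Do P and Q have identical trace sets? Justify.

Reachable graph of P (6 states):
  s0 = rec X. a.(c.0\{a,d} + (d.0 + (0 + X)) + b.d.d.0) has moves =a=> s1
  s1 = c.0\{a,d} + (d.0 + (0 + (rec X. a.(c.0\{a,d} + (d.0 + (0 + X)) + b.d.d.0)))) + b.d.d.0 has moves =a=> s1, =b=> s2, =c=> s3, =d=> s4
  s2 = d.d.0 has moves =d=> s5
  s3 = 0\{a,d} has moves deadlocked
  s4 = 0 has moves deadlocked
  s5 = d.0 has moves =d=> s4
Reachable graph of Q (6 states):
  t0 = a.(c.0\{a,d} + (d.0 + (0 + (rec X. a.(c.0\{a,d} + (d.0 + (0 + X)) + b.d.d.0)))) + b.d.d.0) has moves =a=> t1
  t1 = c.0\{a,d} + (d.0 + (0 + (rec X. a.(c.0\{a,d} + (d.0 + (0 + X)) + b.d.d.0)))) + b.d.d.0 has moves =a=> t1, =b=> t2, =c=> t3, =d=> t4
  t2 = d.d.0 has moves =d=> t5
  t3 = 0\{a,d} has moves deadlocked
  t4 = 0 has moves deadlocked
  t5 = d.0 has moves =d=> t4
Partition-refinement fixed point:
  B0 = {s0, t0}
  B1 = {s1, t1}
  B2 = {s3, s4, t3, t4}
  B3 = {s2, t2}
  B4 = {s5, t5}
s0 ∈ B0, t0 ∈ B0 → same block
Bisimilar ⇒ trace-equivalent.

trace-equivalent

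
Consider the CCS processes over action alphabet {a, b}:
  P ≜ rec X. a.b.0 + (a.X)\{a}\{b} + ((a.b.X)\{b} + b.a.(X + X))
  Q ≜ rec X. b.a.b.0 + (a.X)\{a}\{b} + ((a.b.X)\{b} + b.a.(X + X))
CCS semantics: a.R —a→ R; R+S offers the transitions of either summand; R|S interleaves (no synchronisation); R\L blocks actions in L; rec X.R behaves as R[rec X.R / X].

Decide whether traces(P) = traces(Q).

traces(P) ≠ traces(Q) — witness ⟨ab⟩

LTS(P): 6 reachable states
  p0 = rec X. a.b.0 + (a.X)\{a}\{b} + ((a.b.X)\{b} + b.a.(X + X)) :: ··a··> p1, ··a··> p2, ··b··> p3
  p1 = (b.(rec X. a.b.0 + (a.X)\{a}\{b} + ((a.b.X)\{b} + b.a.(X + X))))\{b} :: (no moves)
  p2 = b.0 :: ··b··> p4
  p3 = a.((rec X. a.b.0 + (a.X)\{a}\{b} + ((a.b.X)\{b} + b.a.(X + X))) + (rec X. a.b.0 + (a.X)\{a}\{b} + ((a.b.X)\{b} + b.a.(X + X)))) :: ··a··> p5
  p4 = 0 :: (no moves)
  p5 = (rec X. a.b.0 + (a.X)\{a}\{b} + ((a.b.X)\{b} + b.a.(X + X))) + (rec X. a.b.0 + (a.X)\{a}\{b} + ((a.b.X)\{b} + b.a.(X + X))) :: ··a··> p1, ··a··> p2, ··b··> p3
LTS(Q): 7 reachable states
  q0 = rec X. b.a.b.0 + (a.X)\{a}\{b} + ((a.b.X)\{b} + b.a.(X + X)) :: ··a··> q1, ··b··> q2, ··b··> q3
  q1 = (b.(rec X. b.a.b.0 + (a.X)\{a}\{b} + ((a.b.X)\{b} + b.a.(X + X))))\{b} :: (no moves)
  q2 = a.((rec X. b.a.b.0 + (a.X)\{a}\{b} + ((a.b.X)\{b} + b.a.(X + X))) + (rec X. b.a.b.0 + (a.X)\{a}\{b} + ((a.b.X)\{b} + b.a.(X + X)))) :: ··a··> q4
  q3 = a.b.0 :: ··a··> q5
  q4 = (rec X. b.a.b.0 + (a.X)\{a}\{b} + ((a.b.X)\{b} + b.a.(X + X))) + (rec X. b.a.b.0 + (a.X)\{a}\{b} + ((a.b.X)\{b} + b.a.(X + X))) :: ··a··> q1, ··b··> q2, ··b··> q3
  q5 = b.0 :: ··b··> q6
  q6 = 0 :: (no moves)
Trace ⟨ab⟩ through P, begin at {p0}:
  [1] a ⇒ {p1, p2}
  [2] b ⇒ {p4}
  ✓ P
Trace ⟨ab⟩ through Q, begin at {q0}:
  [1] a ⇒ {q1}
  [2] b ⇒ ∅  — Q cannot continue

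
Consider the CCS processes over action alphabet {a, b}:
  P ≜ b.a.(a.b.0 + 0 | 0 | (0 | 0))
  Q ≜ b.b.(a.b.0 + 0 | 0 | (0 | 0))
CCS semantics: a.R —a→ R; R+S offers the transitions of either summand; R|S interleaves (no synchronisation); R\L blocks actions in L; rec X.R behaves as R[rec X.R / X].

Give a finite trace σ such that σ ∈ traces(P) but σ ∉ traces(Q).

Reachable graph of P (5 states):
  u0 = b.a.(a.b.0 + 0 | 0 | (0 | 0)) | ··b··> u1
  u1 = a.(a.b.0 + 0 | 0 | (0 | 0)) | ··a··> u2
  u2 = a.b.0 + 0 | 0 | (0 | 0) | ··a··> u3
  u3 = b.0 | ··b··> u4
  u4 = 0 | (no moves)
Reachable graph of Q (5 states):
  v0 = b.b.(a.b.0 + 0 | 0 | (0 | 0)) | ··b··> v1
  v1 = b.(a.b.0 + 0 | 0 | (0 | 0)) | ··b··> v2
  v2 = a.b.0 + 0 | 0 | (0 | 0) | ··a··> v3
  v3 = b.0 | ··b··> v4
  v4 = 0 | (no moves)
Trace ⟨ba⟩ through P, begin at {u0}:
  step 1 (b): {u1}
  step 2 (a): {u2}
  — P admits the full trace.
Trace ⟨ba⟩ through Q, begin at {v0}:
  step 1 (b): {v1}
  step 2 (a): ∅  — Q cannot continue

ba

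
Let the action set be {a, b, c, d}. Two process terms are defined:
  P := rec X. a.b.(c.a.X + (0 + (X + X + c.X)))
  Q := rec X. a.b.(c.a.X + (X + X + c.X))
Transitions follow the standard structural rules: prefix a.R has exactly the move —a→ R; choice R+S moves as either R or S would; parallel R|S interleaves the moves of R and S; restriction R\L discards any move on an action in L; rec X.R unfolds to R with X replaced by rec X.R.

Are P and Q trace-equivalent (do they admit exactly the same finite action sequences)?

traces(P) = traces(Q)

P's transition system — 4 states:
  p0 = rec X. a.b.(c.a.X + (0 + (X + X + c.X))) :: --a--▸ p1
  p1 = b.(c.a.(rec X. a.b.(c.a.X + (0 + (X + X + c.X)))) + (0 + ((rec X. a.b.(c.a.X + (0 + (X + X + c.X)))) + (rec X. a.b.(c.a.X + (0 + (X + X + c.X)))) + c.(rec X. a.b.(c.a.X + (0 + (X + X + c.X))))))) :: --b--▸ p2
  p2 = c.a.(rec X. a.b.(c.a.X + (0 + (X + X + c.X)))) + (0 + ((rec X. a.b.(c.a.X + (0 + (X + X + c.X)))) + (rec X. a.b.(c.a.X + (0 + (X + X + c.X)))) + c.(rec X. a.b.(c.a.X + (0 + (X + X + c.X)))))) :: --a--▸ p1, --c--▸ p0, --c--▸ p3
  p3 = a.(rec X. a.b.(c.a.X + (0 + (X + X + c.X)))) :: --a--▸ p0
Q's transition system — 4 states:
  q0 = rec X. a.b.(c.a.X + (X + X + c.X)) :: --a--▸ q1
  q1 = b.(c.a.(rec X. a.b.(c.a.X + (X + X + c.X))) + ((rec X. a.b.(c.a.X + (X + X + c.X))) + (rec X. a.b.(c.a.X + (X + X + c.X))) + c.(rec X. a.b.(c.a.X + (X + X + c.X))))) :: --b--▸ q2
  q2 = c.a.(rec X. a.b.(c.a.X + (X + X + c.X))) + ((rec X. a.b.(c.a.X + (X + X + c.X))) + (rec X. a.b.(c.a.X + (X + X + c.X))) + c.(rec X. a.b.(c.a.X + (X + X + c.X)))) :: --a--▸ q1, --c--▸ q0, --c--▸ q3
  q3 = a.(rec X. a.b.(c.a.X + (X + X + c.X))) :: --a--▸ q0
Partition-refinement fixed point:
  B0 = {p0, q0}
  B1 = {p1, q1}
  B2 = {p2, q2}
  B3 = {p3, q3}
p0 ∈ B0, q0 ∈ B0 → same block
Bisimilar ⇒ trace-equivalent.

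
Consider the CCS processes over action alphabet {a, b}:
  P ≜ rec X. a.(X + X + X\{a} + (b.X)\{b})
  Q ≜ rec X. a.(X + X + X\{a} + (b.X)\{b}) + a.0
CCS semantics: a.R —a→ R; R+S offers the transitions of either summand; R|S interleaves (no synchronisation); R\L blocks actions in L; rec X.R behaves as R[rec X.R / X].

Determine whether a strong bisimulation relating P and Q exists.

Reachable graph of P (2 states):
  m0 = rec X. a.(X + X + X\{a} + (b.X)\{b}) | —a→ m1
  m1 = (rec X. a.(X + X + X\{a} + (b.X)\{b})) + (rec X. a.(X + X + X\{a} + (b.X)\{b})) + (rec X. a.(X + X + X\{a} + (b.X)\{b}))\{a} + (b.(rec X. a.(X + X + X\{a} + (b.X)\{b})))\{b} | —a→ m1
Reachable graph of Q (3 states):
  n0 = rec X. a.(X + X + X\{a} + (b.X)\{b}) + a.0 | —a→ n1, —a→ n2
  n1 = (rec X. a.(X + X + X\{a} + (b.X)\{b}) + a.0) + (rec X. a.(X + X + X\{a} + (b.X)\{b}) + a.0) + (rec X. a.(X + X + X\{a} + (b.X)\{b}) + a.0)\{a} + (b.(rec X. a.(X + X + X\{a} + (b.X)\{b}) + a.0))\{b} | —a→ n1, —a→ n2
  n2 = 0 | stopped
Bisimilarity quotient blocks:
  B0 = {m0, m1}
  B1 = {n0, n1}
  B2 = {n2}
m0 ∈ B0, n0 ∈ B1 → different blocks

not bisimilar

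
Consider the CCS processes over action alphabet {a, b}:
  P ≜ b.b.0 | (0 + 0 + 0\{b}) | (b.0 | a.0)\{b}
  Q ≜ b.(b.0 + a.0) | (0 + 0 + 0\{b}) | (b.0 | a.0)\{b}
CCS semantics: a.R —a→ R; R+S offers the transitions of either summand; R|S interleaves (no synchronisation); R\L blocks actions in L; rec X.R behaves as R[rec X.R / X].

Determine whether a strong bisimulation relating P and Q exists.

P's transition system — 6 states:
  p0 = b.b.0 | (0 + 0 + 0\{b}) | (b.0 | a.0)\{b} :: =a=> p1, =b=> p2
  p1 = b.b.0 | (0 + 0 + 0\{b}) | (b.0 | 0)\{b} :: =b=> p3
  p2 = b.0 | (0 + 0 + 0\{b}) | (b.0 | a.0)\{b} :: =a=> p3, =b=> p4
  p3 = b.0 | (0 + 0 + 0\{b}) | (b.0 | 0)\{b} :: =b=> p5
  p4 = 0 | (0 + 0 + 0\{b}) | (b.0 | a.0)\{b} :: =a=> p5
  p5 = 0 | (0 + 0 + 0\{b}) | (b.0 | 0)\{b} :: deadlocked
Q's transition system — 6 states:
  q0 = b.(b.0 + a.0) | (0 + 0 + 0\{b}) | (b.0 | a.0)\{b} :: =a=> q1, =b=> q2
  q1 = b.(b.0 + a.0) | (0 + 0 + 0\{b}) | (b.0 | 0)\{b} :: =b=> q3
  q2 = (b.0 + a.0) | (0 + 0 + 0\{b}) | (b.0 | a.0)\{b} :: =a=> q3, =a=> q4, =b=> q4
  q3 = (b.0 + a.0) | (0 + 0 + 0\{b}) | (b.0 | 0)\{b} :: =a=> q5, =b=> q5
  q4 = 0 | (0 + 0 + 0\{b}) | (b.0 | a.0)\{b} :: =a=> q5
  q5 = 0 | (0 + 0 + 0\{b}) | (b.0 | 0)\{b} :: deadlocked
Coarsest stable partition (strong bisimilarity classes):
  B0 = {p0}
  B1 = {p1}
  B2 = {p3}
  B3 = {p5, q5}
  B4 = {p2}
  B5 = {p4, q4}
  B6 = {q0}
  B7 = {q1}
  B8 = {q3}
  B9 = {q2}
p0 ∈ B0, q0 ∈ B6 → different blocks

not bisimilar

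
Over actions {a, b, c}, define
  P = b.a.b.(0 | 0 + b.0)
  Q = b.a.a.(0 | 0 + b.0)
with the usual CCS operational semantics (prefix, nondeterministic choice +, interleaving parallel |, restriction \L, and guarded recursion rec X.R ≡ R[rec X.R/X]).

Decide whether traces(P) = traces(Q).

Reachable graph of P (5 states):
  m0 = b.a.b.(0 | 0 + b.0) → ··b··> m1
  m1 = a.b.(0 | 0 + b.0) → ··a··> m2
  m2 = b.(0 | 0 + b.0) → ··b··> m3
  m3 = 0 | 0 + b.0 → ··b··> m4
  m4 = 0 → deadlocked
Reachable graph of Q (5 states):
  n0 = b.a.a.(0 | 0 + b.0) → ··b··> n1
  n1 = a.a.(0 | 0 + b.0) → ··a··> n2
  n2 = a.(0 | 0 + b.0) → ··a··> n3
  n3 = 0 | 0 + b.0 → ··b··> n4
  n4 = 0 → deadlocked
Trace ⟨bab⟩ through P, begin at {m0}:
  [1] b ⇒ {m1}
  [2] a ⇒ {m2}
  [3] b ⇒ {m3}
  P completes σ.
Trace ⟨bab⟩ through Q, begin at {n0}:
  [1] b ⇒ {n1}
  [2] a ⇒ {n2}
  [3] b ⇒ ∅  — Q cannot continue

traces(P) ≠ traces(Q) — witness ⟨bab⟩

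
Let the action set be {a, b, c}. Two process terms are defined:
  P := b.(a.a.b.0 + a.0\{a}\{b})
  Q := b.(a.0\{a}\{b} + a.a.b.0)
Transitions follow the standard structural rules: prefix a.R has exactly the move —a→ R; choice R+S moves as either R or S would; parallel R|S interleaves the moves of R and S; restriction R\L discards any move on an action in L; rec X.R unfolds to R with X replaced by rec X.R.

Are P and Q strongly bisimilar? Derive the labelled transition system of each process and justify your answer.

bisimilar

LTS(P): 6 reachable states
  p0 = b.(a.a.b.0 + a.0\{a}\{b}) has moves -b-> p1
  p1 = a.a.b.0 + a.0\{a}\{b} has moves -a-> p2, -a-> p3
  p2 = 0\{a}\{b} has moves ∅
  p3 = a.b.0 has moves -a-> p4
  p4 = b.0 has moves -b-> p5
  p5 = 0 has moves ∅
LTS(Q): 6 reachable states
  q0 = b.(a.0\{a}\{b} + a.a.b.0) has moves -b-> q1
  q1 = a.0\{a}\{b} + a.a.b.0 has moves -a-> q2, -a-> q3
  q2 = 0\{a}\{b} has moves ∅
  q3 = a.b.0 has moves -a-> q4
  q4 = b.0 has moves -b-> q5
  q5 = 0 has moves ∅
Bisimilarity quotient blocks:
  B0 = {p0, q0}
  B1 = {p1, q1}
  B2 = {p3, q3}
  B3 = {p4, q4}
  B4 = {p2, p5, q2, q5}
p0 ∈ B0, q0 ∈ B0 → same block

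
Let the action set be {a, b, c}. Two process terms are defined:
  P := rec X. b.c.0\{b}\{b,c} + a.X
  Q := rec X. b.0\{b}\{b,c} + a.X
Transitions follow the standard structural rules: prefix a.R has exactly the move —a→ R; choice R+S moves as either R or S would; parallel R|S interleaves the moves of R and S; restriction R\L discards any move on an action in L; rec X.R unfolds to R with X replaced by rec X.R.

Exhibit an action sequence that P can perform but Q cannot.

bc

LTS(P): 3 reachable states
  u0 = rec X. b.c.0\{b}\{b,c} + a.X | —a→ u0, —b→ u1
  u1 = c.0\{b}\{b,c} | —c→ u2
  u2 = 0\{b}\{b,c} | ∅
LTS(Q): 2 reachable states
  v0 = rec X. b.0\{b}\{b,c} + a.X | —a→ v0, —b→ v1
  v1 = 0\{b}\{b,c} | ∅
Executing bc from P (initial set {u0}):
  [1] b ⇒ {u1}
  [2] c ⇒ {u2}
  ✓ P
Executing bc from Q (initial set {v0}):
  [1] b ⇒ {v1}
  [2] c ⇒ ∅ (Q stuck)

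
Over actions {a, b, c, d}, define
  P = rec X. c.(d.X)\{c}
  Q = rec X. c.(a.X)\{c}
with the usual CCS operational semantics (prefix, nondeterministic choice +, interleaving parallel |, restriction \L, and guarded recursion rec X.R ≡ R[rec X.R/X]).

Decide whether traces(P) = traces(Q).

LTS(P): 3 reachable states
  s0 = rec X. c.(d.X)\{c} | —c→ s1
  s1 = (d.(rec X. c.(d.X)\{c}))\{c} | —d→ s2
  s2 = (rec X. c.(d.X)\{c})\{c} | ∅
LTS(Q): 3 reachable states
  t0 = rec X. c.(a.X)\{c} | —c→ t1
  t1 = (a.(rec X. c.(a.X)\{c}))\{c} | —a→ t2
  t2 = (rec X. c.(a.X)\{c})\{c} | ∅
Executing cd from P (initial set {s0}):
  [1] c ⇒ {s1}
  [2] d ⇒ {s2}
  — P admits the full trace.
Executing cd from Q (initial set {t0}):
  [1] c ⇒ {t1}
  [2] d ⇒ ∅  — Q cannot continue

NO — witness ⟨cd⟩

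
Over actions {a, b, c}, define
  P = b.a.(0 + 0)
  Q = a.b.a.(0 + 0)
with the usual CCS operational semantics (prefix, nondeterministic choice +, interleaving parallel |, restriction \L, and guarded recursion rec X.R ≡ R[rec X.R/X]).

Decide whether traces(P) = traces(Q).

Reachable graph of P (3 states):
  s0 = b.a.(0 + 0) | --b--▸ s1
  s1 = a.(0 + 0) | --a--▸ s2
  s2 = 0 + 0 | stopped
Reachable graph of Q (4 states):
  t0 = a.b.a.(0 + 0) | --a--▸ t1
  t1 = b.a.(0 + 0) | --b--▸ t2
  t2 = a.(0 + 0) | --a--▸ t3
  t3 = 0 + 0 | stopped
Trace ⟨b⟩ through P, begin at {s0}:
  step 1 (b): {s1}
  — P admits the full trace.
Trace ⟨b⟩ through Q, begin at {t0}:
  step 1 (b): ∅ (Q stuck)

trace-distinct — witness ⟨b⟩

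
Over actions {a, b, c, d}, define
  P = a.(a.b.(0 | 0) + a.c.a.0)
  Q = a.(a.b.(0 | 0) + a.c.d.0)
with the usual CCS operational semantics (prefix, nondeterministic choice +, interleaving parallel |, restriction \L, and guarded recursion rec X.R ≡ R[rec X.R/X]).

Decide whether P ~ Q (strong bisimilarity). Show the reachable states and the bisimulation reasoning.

NO

Reachable graph of P (7 states):
  u0 = a.(a.b.(0 | 0) + a.c.a.0) → =a=> u1
  u1 = a.b.(0 | 0) + a.c.a.0 → =a=> u2, =a=> u3
  u2 = b.(0 | 0) → =b=> u4
  u3 = c.a.0 → =c=> u5
  u4 = 0 | 0 → ∅
  u5 = a.0 → =a=> u6
  u6 = 0 → ∅
Reachable graph of Q (7 states):
  v0 = a.(a.b.(0 | 0) + a.c.d.0) → =a=> v1
  v1 = a.b.(0 | 0) + a.c.d.0 → =a=> v2, =a=> v3
  v2 = b.(0 | 0) → =b=> v4
  v3 = c.d.0 → =c=> v5
  v4 = 0 | 0 → ∅
  v5 = d.0 → =d=> v6
  v6 = 0 → ∅
Partition-refinement fixed point:
  B0 = {u0}
  B1 = {u1}
  B2 = {u3}
  B3 = {u5}
  B4 = {u4, u6, v4, v6}
  B5 = {u2, v2}
  B6 = {v0}
  B7 = {v1}
  B8 = {v3}
  B9 = {v5}
u0 ∈ B0, v0 ∈ B6 → different blocks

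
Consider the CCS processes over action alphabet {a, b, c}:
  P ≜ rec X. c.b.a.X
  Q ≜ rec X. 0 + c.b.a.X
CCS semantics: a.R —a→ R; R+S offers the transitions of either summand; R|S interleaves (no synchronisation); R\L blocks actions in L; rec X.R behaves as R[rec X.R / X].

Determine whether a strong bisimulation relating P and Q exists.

Reachable graph of P (3 states):
  p0 = rec X. c.b.a.X → ··c··> p1
  p1 = b.a.(rec X. c.b.a.X) → ··b··> p2
  p2 = a.(rec X. c.b.a.X) → ··a··> p0
Reachable graph of Q (3 states):
  q0 = rec X. 0 + c.b.a.X → ··c··> q1
  q1 = b.a.(rec X. 0 + c.b.a.X) → ··b··> q2
  q2 = a.(rec X. 0 + c.b.a.X) → ··a··> q0
Bisimilarity quotient blocks:
  B0 = {p0, q0}
  B1 = {p1, q1}
  B2 = {p2, q2}
p0 ∈ B0, q0 ∈ B0 → same block

YES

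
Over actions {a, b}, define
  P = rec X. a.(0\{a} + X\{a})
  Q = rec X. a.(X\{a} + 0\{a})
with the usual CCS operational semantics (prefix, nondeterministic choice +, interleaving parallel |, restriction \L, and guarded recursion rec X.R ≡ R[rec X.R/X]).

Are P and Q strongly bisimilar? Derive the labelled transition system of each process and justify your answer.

LTS(P): 2 reachable states
  s0 = rec X. a.(0\{a} + X\{a}) → --a--▸ s1
  s1 = 0\{a} + (rec X. a.(0\{a} + X\{a}))\{a} → deadlocked
LTS(Q): 2 reachable states
  t0 = rec X. a.(X\{a} + 0\{a}) → --a--▸ t1
  t1 = (rec X. a.(X\{a} + 0\{a}))\{a} + 0\{a} → deadlocked
Bisimilarity quotient blocks:
  B0 = {s0, t0}
  B1 = {s1, t1}
s0 ∈ B0, t0 ∈ B0 → same block

bisimilar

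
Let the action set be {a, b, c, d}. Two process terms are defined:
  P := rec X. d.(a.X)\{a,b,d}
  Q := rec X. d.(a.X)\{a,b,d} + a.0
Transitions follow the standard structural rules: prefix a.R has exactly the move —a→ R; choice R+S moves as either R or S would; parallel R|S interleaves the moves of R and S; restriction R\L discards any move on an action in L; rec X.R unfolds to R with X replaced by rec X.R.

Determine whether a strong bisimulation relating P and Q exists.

not bisimilar

Reachable graph of P (2 states):
  p0 = rec X. d.(a.X)\{a,b,d} :: -d-> p1
  p1 = (a.(rec X. d.(a.X)\{a,b,d}))\{a,b,d} :: (no moves)
Reachable graph of Q (3 states):
  q0 = rec X. d.(a.X)\{a,b,d} + a.0 :: -a-> q1, -d-> q2
  q1 = 0 :: (no moves)
  q2 = (a.(rec X. d.(a.X)\{a,b,d} + a.0))\{a,b,d} :: (no moves)
Bisimilarity quotient blocks:
  B0 = {p0}
  B1 = {p1, q1, q2}
  B2 = {q0}
p0 ∈ B0, q0 ∈ B2 → different blocks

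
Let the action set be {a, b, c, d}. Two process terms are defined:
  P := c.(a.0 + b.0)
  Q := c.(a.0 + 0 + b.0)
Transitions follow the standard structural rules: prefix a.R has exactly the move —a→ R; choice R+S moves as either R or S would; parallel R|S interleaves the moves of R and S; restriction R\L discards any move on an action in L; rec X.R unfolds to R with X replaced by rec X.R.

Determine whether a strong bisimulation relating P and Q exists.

YES

Reachable graph of P (3 states):
  u0 = c.(a.0 + b.0) ⊢ ··c··> u1
  u1 = a.0 + b.0 ⊢ ··a··> u2, ··b··> u2
  u2 = 0 ⊢ stopped
Reachable graph of Q (3 states):
  v0 = c.(a.0 + 0 + b.0) ⊢ ··c··> v1
  v1 = a.0 + 0 + b.0 ⊢ ··a··> v2, ··b··> v2
  v2 = 0 ⊢ stopped
Partition-refinement fixed point:
  B0 = {u0, v0}
  B1 = {u1, v1}
  B2 = {u2, v2}
u0 ∈ B0, v0 ∈ B0 → same block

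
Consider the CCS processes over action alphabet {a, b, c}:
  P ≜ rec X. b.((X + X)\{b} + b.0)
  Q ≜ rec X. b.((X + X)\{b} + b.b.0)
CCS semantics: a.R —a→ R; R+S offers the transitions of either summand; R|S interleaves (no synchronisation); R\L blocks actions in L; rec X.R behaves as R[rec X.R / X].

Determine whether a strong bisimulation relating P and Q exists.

NO

P's transition system — 3 states:
  u0 = rec X. b.((X + X)\{b} + b.0) → --b--▸ u1
  u1 = ((rec X. b.((X + X)\{b} + b.0)) + (rec X. b.((X + X)\{b} + b.0)))\{b} + b.0 → --b--▸ u2
  u2 = 0 → ·
Q's transition system — 4 states:
  v0 = rec X. b.((X + X)\{b} + b.b.0) → --b--▸ v1
  v1 = ((rec X. b.((X + X)\{b} + b.b.0)) + (rec X. b.((X + X)\{b} + b.b.0)))\{b} + b.b.0 → --b--▸ v2
  v2 = b.0 → --b--▸ v3
  v3 = 0 → ·
Coarsest stable partition (strong bisimilarity classes):
  B0 = {u0, v1}
  B1 = {u1, v2}
  B2 = {u2, v3}
  B3 = {v0}
u0 ∈ B0, v0 ∈ B3 → different blocks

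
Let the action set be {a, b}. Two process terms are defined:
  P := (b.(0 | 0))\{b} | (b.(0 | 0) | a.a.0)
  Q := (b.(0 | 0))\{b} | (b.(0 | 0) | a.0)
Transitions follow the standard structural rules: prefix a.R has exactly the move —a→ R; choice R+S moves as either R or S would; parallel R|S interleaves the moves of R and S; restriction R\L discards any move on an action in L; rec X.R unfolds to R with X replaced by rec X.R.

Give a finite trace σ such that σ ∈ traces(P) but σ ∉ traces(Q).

aa

Reachable graph of P (6 states):
  p0 = (b.(0 | 0))\{b} | (b.(0 | 0) | a.a.0) ⊢ ··a··> p1, ··b··> p2
  p1 = (b.(0 | 0))\{b} | (b.(0 | 0) | a.0) ⊢ ··a··> p3, ··b··> p4
  p2 = (b.(0 | 0))\{b} | (0 | 0 | a.a.0) ⊢ ··a··> p4
  p3 = (b.(0 | 0))\{b} | (b.(0 | 0) | 0) ⊢ ··b··> p5
  p4 = (b.(0 | 0))\{b} | (0 | 0 | a.0) ⊢ ··a··> p5
  p5 = (b.(0 | 0))\{b} | (0 | 0 | 0) ⊢ stopped
Reachable graph of Q (4 states):
  q0 = (b.(0 | 0))\{b} | (b.(0 | 0) | a.0) ⊢ ··a··> q1, ··b··> q2
  q1 = (b.(0 | 0))\{b} | (b.(0 | 0) | 0) ⊢ ··b··> q3
  q2 = (b.(0 | 0))\{b} | (0 | 0 | a.0) ⊢ ··a··> q3
  q3 = (b.(0 | 0))\{b} | (0 | 0 | 0) ⊢ stopped
Run σ = ⟨aa⟩ on P: start {p0}
  after a @ step 1: {p1}
  after a @ step 2: {p3}
  P completes σ.
Run σ = ⟨aa⟩ on Q: start {q0}
  after a @ step 1: {q1}
  after a @ step 2: ∅  — Q cannot continue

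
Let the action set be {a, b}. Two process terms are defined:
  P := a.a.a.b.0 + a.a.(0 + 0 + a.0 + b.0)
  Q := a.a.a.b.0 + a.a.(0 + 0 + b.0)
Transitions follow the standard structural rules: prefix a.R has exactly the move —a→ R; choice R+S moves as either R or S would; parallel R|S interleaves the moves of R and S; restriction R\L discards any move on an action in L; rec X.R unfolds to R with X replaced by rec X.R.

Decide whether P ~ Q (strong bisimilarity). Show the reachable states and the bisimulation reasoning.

not bisimilar

LTS(P): 7 reachable states
  m0 = a.a.a.b.0 + a.a.(0 + 0 + a.0 + b.0) ⊢ --a--▸ m1, --a--▸ m2
  m1 = a.(0 + 0 + a.0 + b.0) ⊢ --a--▸ m3
  m2 = a.a.b.0 ⊢ --a--▸ m4
  m3 = 0 + 0 + a.0 + b.0 ⊢ --a--▸ m5, --b--▸ m5
  m4 = a.b.0 ⊢ --a--▸ m6
  m5 = 0 ⊢ ·
  m6 = b.0 ⊢ --b--▸ m5
LTS(Q): 7 reachable states
  n0 = a.a.a.b.0 + a.a.(0 + 0 + b.0) ⊢ --a--▸ n1, --a--▸ n2
  n1 = a.(0 + 0 + b.0) ⊢ --a--▸ n3
  n2 = a.a.b.0 ⊢ --a--▸ n4
  n3 = 0 + 0 + b.0 ⊢ --b--▸ n5
  n4 = a.b.0 ⊢ --a--▸ n6
  n5 = 0 ⊢ ·
  n6 = b.0 ⊢ --b--▸ n5
Partition-refinement fixed point:
  B0 = {m0}
  B1 = {m1}
  B2 = {m3}
  B3 = {m5, n5}
  B4 = {m2, n2}
  B5 = {m4, n1, n4}
  B6 = {m6, n3, n6}
  B7 = {n0}
m0 ∈ B0, n0 ∈ B7 → different blocks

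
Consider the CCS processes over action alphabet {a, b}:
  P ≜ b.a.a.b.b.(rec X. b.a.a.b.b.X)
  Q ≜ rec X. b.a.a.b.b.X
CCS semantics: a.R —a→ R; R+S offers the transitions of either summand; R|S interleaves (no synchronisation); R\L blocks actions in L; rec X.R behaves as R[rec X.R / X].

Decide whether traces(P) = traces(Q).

P's transition system — 6 states:
  p0 = b.a.a.b.b.(rec X. b.a.a.b.b.X) has moves ··b··> p1
  p1 = a.a.b.b.(rec X. b.a.a.b.b.X) has moves ··a··> p2
  p2 = a.b.b.(rec X. b.a.a.b.b.X) has moves ··a··> p3
  p3 = b.b.(rec X. b.a.a.b.b.X) has moves ··b··> p4
  p4 = b.(rec X. b.a.a.b.b.X) has moves ··b··> p5
  p5 = rec X. b.a.a.b.b.X has moves ··b··> p1
Q's transition system — 5 states:
  q0 = rec X. b.a.a.b.b.X has moves ··b··> q1
  q1 = a.a.b.b.(rec X. b.a.a.b.b.X) has moves ··a··> q2
  q2 = a.b.b.(rec X. b.a.a.b.b.X) has moves ··a··> q3
  q3 = b.b.(rec X. b.a.a.b.b.X) has moves ··b··> q4
  q4 = b.(rec X. b.a.a.b.b.X) has moves ··b··> q0
Bisimilarity quotient blocks:
  B0 = {p0, p5, q0}
  B1 = {p1, q1}
  B2 = {p2, q2}
  B3 = {p3, q3}
  B4 = {p4, q4}
p0 ∈ B0, q0 ∈ B0 → same block
Bisimilar ⇒ trace-equivalent.

trace-equivalent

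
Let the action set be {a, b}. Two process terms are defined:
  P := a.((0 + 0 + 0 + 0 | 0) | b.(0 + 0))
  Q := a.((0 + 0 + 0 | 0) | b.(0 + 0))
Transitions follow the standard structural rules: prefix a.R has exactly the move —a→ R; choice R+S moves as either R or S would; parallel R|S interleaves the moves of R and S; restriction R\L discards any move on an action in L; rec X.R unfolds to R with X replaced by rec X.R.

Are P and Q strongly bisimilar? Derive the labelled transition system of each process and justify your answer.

Reachable graph of P (3 states):
  p0 = a.((0 + 0 + 0 + 0 | 0) | b.(0 + 0)) ⊢ —a→ p1
  p1 = (0 + 0 + 0 + 0 | 0) | b.(0 + 0) ⊢ —b→ p2
  p2 = (0 + 0 + 0 + 0 | 0) | (0 + 0) ⊢ stopped
Reachable graph of Q (3 states):
  q0 = a.((0 + 0 + 0 | 0) | b.(0 + 0)) ⊢ —a→ q1
  q1 = (0 + 0 + 0 | 0) | b.(0 + 0) ⊢ —b→ q2
  q2 = (0 + 0 + 0 | 0) | (0 + 0) ⊢ stopped
Partition-refinement fixed point:
  B0 = {p0, q0}
  B1 = {p1, q1}
  B2 = {p2, q2}
p0 ∈ B0, q0 ∈ B0 → same block

YES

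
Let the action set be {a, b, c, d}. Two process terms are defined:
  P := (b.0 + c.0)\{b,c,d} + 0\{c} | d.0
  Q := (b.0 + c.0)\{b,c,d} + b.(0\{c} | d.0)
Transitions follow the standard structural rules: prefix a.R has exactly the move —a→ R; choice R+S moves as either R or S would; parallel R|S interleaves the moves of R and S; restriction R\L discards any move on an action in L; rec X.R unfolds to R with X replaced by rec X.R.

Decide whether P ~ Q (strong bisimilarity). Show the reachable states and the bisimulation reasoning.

P ≁ Q

Reachable graph of P (2 states):
  u0 = (b.0 + c.0)\{b,c,d} + 0\{c} | d.0 has moves —d→ u1
  u1 = 0\{c} | 0 has moves stopped
Reachable graph of Q (3 states):
  v0 = (b.0 + c.0)\{b,c,d} + b.(0\{c} | d.0) has moves —b→ v1
  v1 = 0\{c} | d.0 has moves —d→ v2
  v2 = 0\{c} | 0 has moves stopped
Bisimilarity quotient blocks:
  B0 = {u0, v1}
  B1 = {u1, v2}
  B2 = {v0}
u0 ∈ B0, v0 ∈ B2 → different blocks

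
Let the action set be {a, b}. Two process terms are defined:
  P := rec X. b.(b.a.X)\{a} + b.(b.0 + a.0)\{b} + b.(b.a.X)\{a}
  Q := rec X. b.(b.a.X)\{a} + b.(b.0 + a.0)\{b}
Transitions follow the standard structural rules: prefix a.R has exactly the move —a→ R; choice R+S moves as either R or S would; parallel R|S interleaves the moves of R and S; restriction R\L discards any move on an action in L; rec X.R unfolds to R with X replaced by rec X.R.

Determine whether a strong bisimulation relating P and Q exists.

YES

LTS(P): 5 reachable states
  m0 = rec X. b.(b.a.X)\{a} + b.(b.0 + a.0)\{b} + b.(b.a.X)\{a} | -b-> m1, -b-> m2
  m1 = (b.0 + a.0)\{b} | -a-> m3
  m2 = (b.a.(rec X. b.(b.a.X)\{a} + b.(b.0 + a.0)\{b} + b.(b.a.X)\{a}))\{a} | -b-> m4
  m3 = 0\{b} | ∅
  m4 = (a.(rec X. b.(b.a.X)\{a} + b.(b.0 + a.0)\{b} + b.(b.a.X)\{a}))\{a} | ∅
LTS(Q): 5 reachable states
  n0 = rec X. b.(b.a.X)\{a} + b.(b.0 + a.0)\{b} | -b-> n1, -b-> n2
  n1 = (b.0 + a.0)\{b} | -a-> n3
  n2 = (b.a.(rec X. b.(b.a.X)\{a} + b.(b.0 + a.0)\{b}))\{a} | -b-> n4
  n3 = 0\{b} | ∅
  n4 = (a.(rec X. b.(b.a.X)\{a} + b.(b.0 + a.0)\{b}))\{a} | ∅
Coarsest stable partition (strong bisimilarity classes):
  B0 = {m0, n0}
  B1 = {m1, n1}
  B2 = {m3, m4, n3, n4}
  B3 = {m2, n2}
m0 ∈ B0, n0 ∈ B0 → same block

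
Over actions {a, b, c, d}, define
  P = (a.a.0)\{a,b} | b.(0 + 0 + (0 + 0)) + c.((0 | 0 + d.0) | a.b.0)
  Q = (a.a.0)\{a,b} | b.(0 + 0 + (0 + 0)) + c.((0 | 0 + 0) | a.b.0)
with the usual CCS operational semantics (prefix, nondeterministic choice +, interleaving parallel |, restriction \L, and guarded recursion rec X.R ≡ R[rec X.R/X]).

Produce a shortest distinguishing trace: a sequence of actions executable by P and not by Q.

cd

Reachable graph of P (8 states):
  p0 = (a.a.0)\{a,b} | b.(0 + 0 + (0 + 0)) + c.((0 | 0 + d.0) | a.b.0) ⊢ -b-> p1, -c-> p2
  p1 = (a.a.0)\{a,b} | (0 + 0 + (0 + 0)) ⊢ ∅
  p2 = (0 | 0 + d.0) | a.b.0 ⊢ -a-> p3, -d-> p4
  p3 = (0 | 0 + d.0) | b.0 ⊢ -b-> p5, -d-> p6
  p4 = 0 | a.b.0 ⊢ -a-> p6
  p5 = (0 | 0 + d.0) | 0 ⊢ -d-> p7
  p6 = 0 | b.0 ⊢ -b-> p7
  p7 = 0 | 0 ⊢ ∅
Reachable graph of Q (5 states):
  q0 = (a.a.0)\{a,b} | b.(0 + 0 + (0 + 0)) + c.((0 | 0 + 0) | a.b.0) ⊢ -b-> q1, -c-> q2
  q1 = (a.a.0)\{a,b} | (0 + 0 + (0 + 0)) ⊢ ∅
  q2 = (0 | 0 + 0) | a.b.0 ⊢ -a-> q3
  q3 = (0 | 0 + 0) | b.0 ⊢ -b-> q4
  q4 = (0 | 0 + 0) | 0 ⊢ ∅
Run σ = ⟨cd⟩ on P: start {p0}
  [1] c ⇒ {p2}
  [2] d ⇒ {p4}
  — P admits the full trace.
Run σ = ⟨cd⟩ on Q: start {q0}
  [1] c ⇒ {q2}
  [2] d ⇒ ∅  — Q cannot continue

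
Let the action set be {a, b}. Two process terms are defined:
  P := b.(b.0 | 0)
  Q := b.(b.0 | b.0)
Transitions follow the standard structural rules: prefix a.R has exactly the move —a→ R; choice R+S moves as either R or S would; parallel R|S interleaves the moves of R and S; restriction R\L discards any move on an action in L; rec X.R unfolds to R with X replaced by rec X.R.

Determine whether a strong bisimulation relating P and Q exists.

not bisimilar

P's transition system — 3 states:
  m0 = b.(b.0 | 0) :: -b-> m1
  m1 = b.0 | 0 :: -b-> m2
  m2 = 0 | 0 :: ·
Q's transition system — 5 states:
  n0 = b.(b.0 | b.0) :: -b-> n1
  n1 = b.0 | b.0 :: -b-> n2, -b-> n3
  n2 = 0 | b.0 :: -b-> n4
  n3 = b.0 | 0 :: -b-> n4
  n4 = 0 | 0 :: ·
Bisimilarity quotient blocks:
  B0 = {m0, n1}
  B1 = {m1, n2, n3}
  B2 = {m2, n4}
  B3 = {n0}
m0 ∈ B0, n0 ∈ B3 → different blocks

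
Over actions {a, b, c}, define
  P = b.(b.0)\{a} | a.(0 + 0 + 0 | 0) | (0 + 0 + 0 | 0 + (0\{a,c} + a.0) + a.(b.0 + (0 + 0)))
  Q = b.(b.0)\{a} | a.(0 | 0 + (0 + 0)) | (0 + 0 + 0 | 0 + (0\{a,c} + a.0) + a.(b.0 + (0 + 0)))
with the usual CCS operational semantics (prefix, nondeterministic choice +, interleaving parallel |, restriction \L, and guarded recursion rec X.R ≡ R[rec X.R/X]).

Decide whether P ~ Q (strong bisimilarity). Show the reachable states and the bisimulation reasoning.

LTS(P): 18 reachable states
  s0 = b.(b.0)\{a} | a.(0 + 0 + 0 | 0) | (0 + 0 + 0 | 0 + (0\{a,c} + a.0) + a.(b.0 + (0 + 0))) → --a--▸ s1, --a--▸ s2, --a--▸ s3, --b--▸ s4
  s1 = b.(b.0)\{a} | (0 + 0 + 0 | 0) | (0 + 0 + 0 | 0 + (0\{a,c} + a.0) + a.(b.0 + (0 + 0))) → --a--▸ s5, --a--▸ s6, --b--▸ s7
  s2 = b.(b.0)\{a} | a.(0 + 0 + 0 | 0) | (b.0 + (0 + 0)) → --a--▸ s5, --b--▸ s3, --b--▸ s8
  s3 = b.(b.0)\{a} | a.(0 + 0 + 0 | 0) | 0 → --a--▸ s6, --b--▸ s9
  s4 = (b.0)\{a} | a.(0 + 0 + 0 | 0) | (0 + 0 + 0 | 0 + (0\{a,c} + a.0) + a.(b.0 + (0 + 0))) → --a--▸ s7, --a--▸ s8, --a--▸ s9, --b--▸ s10
  s5 = b.(b.0)\{a} | (0 + 0 + 0 | 0) | (b.0 + (0 + 0)) → --b--▸ s11, --b--▸ s6
  s6 = b.(b.0)\{a} | (0 + 0 + 0 | 0) | 0 → --b--▸ s12
  s7 = (b.0)\{a} | (0 + 0 + 0 | 0) | (0 + 0 + 0 | 0 + (0\{a,c} + a.0) + a.(b.0 + (0 + 0))) → --a--▸ s11, --a--▸ s12, --b--▸ s13
  s8 = (b.0)\{a} | a.(0 + 0 + 0 | 0) | (b.0 + (0 + 0)) → --a--▸ s11, --b--▸ s14, --b--▸ s9
  s9 = (b.0)\{a} | a.(0 + 0 + 0 | 0) | 0 → --a--▸ s12, --b--▸ s15
  s10 = 0\{a} | a.(0 + 0 + 0 | 0) | (0 + 0 + 0 | 0 + (0\{a,c} + a.0) + a.(b.0 + (0 + 0))) → --a--▸ s13, --a--▸ s14, --a--▸ s15
  s11 = (b.0)\{a} | (0 + 0 + 0 | 0) | (b.0 + (0 + 0)) → --b--▸ s12, --b--▸ s16
  s12 = (b.0)\{a} | (0 + 0 + 0 | 0) | 0 → --b--▸ s17
  s13 = 0\{a} | (0 + 0 + 0 | 0) | (0 + 0 + 0 | 0 + (0\{a,c} + a.0) + a.(b.0 + (0 + 0))) → --a--▸ s16, --a--▸ s17
  s14 = 0\{a} | a.(0 + 0 + 0 | 0) | (b.0 + (0 + 0)) → --a--▸ s16, --b--▸ s15
  s15 = 0\{a} | a.(0 + 0 + 0 | 0) | 0 → --a--▸ s17
  s16 = 0\{a} | (0 + 0 + 0 | 0) | (b.0 + (0 + 0)) → --b--▸ s17
  s17 = 0\{a} | (0 + 0 + 0 | 0) | 0 → (no moves)
LTS(Q): 18 reachable states
  t0 = b.(b.0)\{a} | a.(0 | 0 + (0 + 0)) | (0 + 0 + 0 | 0 + (0\{a,c} + a.0) + a.(b.0 + (0 + 0))) → --a--▸ t1, --a--▸ t2, --a--▸ t3, --b--▸ t4
  t1 = b.(b.0)\{a} | (0 | 0 + (0 + 0)) | (0 + 0 + 0 | 0 + (0\{a,c} + a.0) + a.(b.0 + (0 + 0))) → --a--▸ t5, --a--▸ t6, --b--▸ t7
  t2 = b.(b.0)\{a} | a.(0 | 0 + (0 + 0)) | (b.0 + (0 + 0)) → --a--▸ t5, --b--▸ t3, --b--▸ t8
  t3 = b.(b.0)\{a} | a.(0 | 0 + (0 + 0)) | 0 → --a--▸ t6, --b--▸ t9
  t4 = (b.0)\{a} | a.(0 | 0 + (0 + 0)) | (0 + 0 + 0 | 0 + (0\{a,c} + a.0) + a.(b.0 + (0 + 0))) → --a--▸ t7, --a--▸ t8, --a--▸ t9, --b--▸ t10
  t5 = b.(b.0)\{a} | (0 | 0 + (0 + 0)) | (b.0 + (0 + 0)) → --b--▸ t11, --b--▸ t6
  t6 = b.(b.0)\{a} | (0 | 0 + (0 + 0)) | 0 → --b--▸ t12
  t7 = (b.0)\{a} | (0 | 0 + (0 + 0)) | (0 + 0 + 0 | 0 + (0\{a,c} + a.0) + a.(b.0 + (0 + 0))) → --a--▸ t11, --a--▸ t12, --b--▸ t13
  t8 = (b.0)\{a} | a.(0 | 0 + (0 + 0)) | (b.0 + (0 + 0)) → --a--▸ t11, --b--▸ t14, --b--▸ t9
  t9 = (b.0)\{a} | a.(0 | 0 + (0 + 0)) | 0 → --a--▸ t12, --b--▸ t15
  t10 = 0\{a} | a.(0 | 0 + (0 + 0)) | (0 + 0 + 0 | 0 + (0\{a,c} + a.0) + a.(b.0 + (0 + 0))) → --a--▸ t13, --a--▸ t14, --a--▸ t15
  t11 = (b.0)\{a} | (0 | 0 + (0 + 0)) | (b.0 + (0 + 0)) → --b--▸ t12, --b--▸ t16
  t12 = (b.0)\{a} | (0 | 0 + (0 + 0)) | 0 → --b--▸ t17
  t13 = 0\{a} | (0 | 0 + (0 + 0)) | (0 + 0 + 0 | 0 + (0\{a,c} + a.0) + a.(b.0 + (0 + 0))) → --a--▸ t16, --a--▸ t17
  t14 = 0\{a} | a.(0 | 0 + (0 + 0)) | (b.0 + (0 + 0)) → --a--▸ t16, --b--▸ t15
  t15 = 0\{a} | a.(0 | 0 + (0 + 0)) | 0 → --a--▸ t17
  t16 = 0\{a} | (0 | 0 + (0 + 0)) | (b.0 + (0 + 0)) → --b--▸ t17
  t17 = 0\{a} | (0 | 0 + (0 + 0)) | 0 → (no moves)
Bisimilarity quotient blocks:
  B0 = {s0, t0}
  B1 = {s3, s8, t3, t8}
  B2 = {s14, s9, t14, t9}
  B3 = {s12, s16, t12, t16}
  B4 = {s17, t17}
  B5 = {s15, t15}
  B6 = {s11, s6, t11, t6}
  B7 = {s1, t1}
  B8 = {s7, t7}
  B9 = {s13, t13}
  B10 = {s5, t5}
  B11 = {s4, t4}
  B12 = {s10, t10}
  B13 = {s2, t2}
s0 ∈ B0, t0 ∈ B0 → same block

YES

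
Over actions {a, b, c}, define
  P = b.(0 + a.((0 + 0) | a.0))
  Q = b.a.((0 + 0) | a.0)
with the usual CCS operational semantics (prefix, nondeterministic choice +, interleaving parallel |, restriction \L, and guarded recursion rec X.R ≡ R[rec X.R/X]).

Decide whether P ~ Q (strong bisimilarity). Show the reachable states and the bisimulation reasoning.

YES

LTS(P): 4 reachable states
  s0 = b.(0 + a.((0 + 0) | a.0)) ⊢ =b=> s1
  s1 = 0 + a.((0 + 0) | a.0) ⊢ =a=> s2
  s2 = (0 + 0) | a.0 ⊢ =a=> s3
  s3 = (0 + 0) | 0 ⊢ stopped
LTS(Q): 4 reachable states
  t0 = b.a.((0 + 0) | a.0) ⊢ =b=> t1
  t1 = a.((0 + 0) | a.0) ⊢ =a=> t2
  t2 = (0 + 0) | a.0 ⊢ =a=> t3
  t3 = (0 + 0) | 0 ⊢ stopped
Coarsest stable partition (strong bisimilarity classes):
  B0 = {s0, t0}
  B1 = {s1, t1}
  B2 = {s2, t2}
  B3 = {s3, t3}
s0 ∈ B0, t0 ∈ B0 → same block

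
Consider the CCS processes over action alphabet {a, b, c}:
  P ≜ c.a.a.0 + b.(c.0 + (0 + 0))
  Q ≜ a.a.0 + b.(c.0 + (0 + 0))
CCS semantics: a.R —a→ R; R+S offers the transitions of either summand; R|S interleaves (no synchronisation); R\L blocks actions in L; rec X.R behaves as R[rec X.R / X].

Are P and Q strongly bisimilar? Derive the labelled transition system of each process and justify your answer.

Reachable graph of P (5 states):
  m0 = c.a.a.0 + b.(c.0 + (0 + 0)) has moves =b=> m1, =c=> m2
  m1 = c.0 + (0 + 0) has moves =c=> m3
  m2 = a.a.0 has moves =a=> m4
  m3 = 0 has moves deadlocked
  m4 = a.0 has moves =a=> m3
Reachable graph of Q (4 states):
  n0 = a.a.0 + b.(c.0 + (0 + 0)) has moves =a=> n1, =b=> n2
  n1 = a.0 has moves =a=> n3
  n2 = c.0 + (0 + 0) has moves =c=> n3
  n3 = 0 has moves deadlocked
Bisimilarity quotient blocks:
  B0 = {m0}
  B1 = {m2}
  B2 = {m4, n1}
  B3 = {m3, n3}
  B4 = {m1, n2}
  B5 = {n0}
m0 ∈ B0, n0 ∈ B5 → different blocks

not bisimilar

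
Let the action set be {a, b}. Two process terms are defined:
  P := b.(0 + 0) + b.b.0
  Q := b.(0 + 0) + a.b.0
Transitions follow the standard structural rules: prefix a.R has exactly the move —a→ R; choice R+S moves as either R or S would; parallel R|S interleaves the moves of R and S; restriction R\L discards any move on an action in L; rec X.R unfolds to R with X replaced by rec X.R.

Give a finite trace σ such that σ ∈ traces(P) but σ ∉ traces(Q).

Reachable graph of P (4 states):
  u0 = b.(0 + 0) + b.b.0 | --b--▸ u1, --b--▸ u2
  u1 = 0 + 0 | deadlocked
  u2 = b.0 | --b--▸ u3
  u3 = 0 | deadlocked
Reachable graph of Q (4 states):
  v0 = b.(0 + 0) + a.b.0 | --a--▸ v1, --b--▸ v2
  v1 = b.0 | --b--▸ v3
  v2 = 0 + 0 | deadlocked
  v3 = 0 | deadlocked
Trace ⟨bb⟩ through P, begin at {u0}:
  [1] b ⇒ {u1, u2}
  [2] b ⇒ {u3}
  — P admits the full trace.
Trace ⟨bb⟩ through Q, begin at {v0}:
  [1] b ⇒ {v2}
  [2] b ⇒ no successor for Q

bb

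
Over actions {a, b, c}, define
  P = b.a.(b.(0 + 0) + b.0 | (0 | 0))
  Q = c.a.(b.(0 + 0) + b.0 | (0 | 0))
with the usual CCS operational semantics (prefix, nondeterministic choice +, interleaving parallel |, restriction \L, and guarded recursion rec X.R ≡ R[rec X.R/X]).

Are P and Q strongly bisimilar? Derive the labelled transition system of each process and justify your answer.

Reachable graph of P (5 states):
  u0 = b.a.(b.(0 + 0) + b.0 | (0 | 0)) → --b--▸ u1
  u1 = a.(b.(0 + 0) + b.0 | (0 | 0)) → --a--▸ u2
  u2 = b.(0 + 0) + b.0 | (0 | 0) → --b--▸ u3, --b--▸ u4
  u3 = 0 + 0 → deadlocked
  u4 = 0 | (0 | 0) → deadlocked
Reachable graph of Q (5 states):
  v0 = c.a.(b.(0 + 0) + b.0 | (0 | 0)) → --c--▸ v1
  v1 = a.(b.(0 + 0) + b.0 | (0 | 0)) → --a--▸ v2
  v2 = b.(0 + 0) + b.0 | (0 | 0) → --b--▸ v3, --b--▸ v4
  v3 = 0 + 0 → deadlocked
  v4 = 0 | (0 | 0) → deadlocked
Partition-refinement fixed point:
  B0 = {u0}
  B1 = {u1, v1}
  B2 = {u2, v2}
  B3 = {u3, u4, v3, v4}
  B4 = {v0}
u0 ∈ B0, v0 ∈ B4 → different blocks

not bisimilar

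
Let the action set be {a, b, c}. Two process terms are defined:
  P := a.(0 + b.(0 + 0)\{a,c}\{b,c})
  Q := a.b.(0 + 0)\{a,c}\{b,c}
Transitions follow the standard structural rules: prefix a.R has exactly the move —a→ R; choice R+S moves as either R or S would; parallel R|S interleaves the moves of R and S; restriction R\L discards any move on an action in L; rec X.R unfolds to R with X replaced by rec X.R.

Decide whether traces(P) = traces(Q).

YES

LTS(P): 3 reachable states
  m0 = a.(0 + b.(0 + 0)\{a,c}\{b,c}) | ··a··> m1
  m1 = 0 + b.(0 + 0)\{a,c}\{b,c} | ··b··> m2
  m2 = (0 + 0)\{a,c}\{b,c} | ∅
LTS(Q): 3 reachable states
  n0 = a.b.(0 + 0)\{a,c}\{b,c} | ··a··> n1
  n1 = b.(0 + 0)\{a,c}\{b,c} | ··b··> n2
  n2 = (0 + 0)\{a,c}\{b,c} | ∅
Coarsest stable partition (strong bisimilarity classes):
  B0 = {m0, n0}
  B1 = {m1, n1}
  B2 = {m2, n2}
m0 ∈ B0, n0 ∈ B0 → same block
Bisimilar ⇒ trace-equivalent.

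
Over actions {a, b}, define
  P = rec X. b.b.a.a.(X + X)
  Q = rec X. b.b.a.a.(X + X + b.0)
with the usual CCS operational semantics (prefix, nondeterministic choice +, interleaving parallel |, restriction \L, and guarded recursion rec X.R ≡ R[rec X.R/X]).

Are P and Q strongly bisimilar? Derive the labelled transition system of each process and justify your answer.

Reachable graph of P (5 states):
  p0 = rec X. b.b.a.a.(X + X) ⊢ —b→ p1
  p1 = b.a.a.((rec X. b.b.a.a.(X + X)) + (rec X. b.b.a.a.(X + X))) ⊢ —b→ p2
  p2 = a.a.((rec X. b.b.a.a.(X + X)) + (rec X. b.b.a.a.(X + X))) ⊢ —a→ p3
  p3 = a.((rec X. b.b.a.a.(X + X)) + (rec X. b.b.a.a.(X + X))) ⊢ —a→ p4
  p4 = (rec X. b.b.a.a.(X + X)) + (rec X. b.b.a.a.(X + X)) ⊢ —b→ p1
Reachable graph of Q (6 states):
  q0 = rec X. b.b.a.a.(X + X + b.0) ⊢ —b→ q1
  q1 = b.a.a.((rec X. b.b.a.a.(X + X + b.0)) + (rec X. b.b.a.a.(X + X + b.0)) + b.0) ⊢ —b→ q2
  q2 = a.a.((rec X. b.b.a.a.(X + X + b.0)) + (rec X. b.b.a.a.(X + X + b.0)) + b.0) ⊢ —a→ q3
  q3 = a.((rec X. b.b.a.a.(X + X + b.0)) + (rec X. b.b.a.a.(X + X + b.0)) + b.0) ⊢ —a→ q4
  q4 = (rec X. b.b.a.a.(X + X + b.0)) + (rec X. b.b.a.a.(X + X + b.0)) + b.0 ⊢ —b→ q1, —b→ q5
  q5 = 0 ⊢ (no moves)
Coarsest stable partition (strong bisimilarity classes):
  B0 = {p0, p4}
  B1 = {p1}
  B2 = {p2}
  B3 = {p3}
  B4 = {q0}
  B5 = {q1}
  B6 = {q2}
  B7 = {q3}
  B8 = {q4}
  B9 = {q5}
p0 ∈ B0, q0 ∈ B4 → different blocks

not bisimilar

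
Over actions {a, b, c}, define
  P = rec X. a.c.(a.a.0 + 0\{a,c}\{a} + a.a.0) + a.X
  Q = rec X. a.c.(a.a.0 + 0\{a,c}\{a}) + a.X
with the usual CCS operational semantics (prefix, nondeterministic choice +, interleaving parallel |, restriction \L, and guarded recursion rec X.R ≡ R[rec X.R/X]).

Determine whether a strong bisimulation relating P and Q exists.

bisimilar

Reachable graph of P (5 states):
  s0 = rec X. a.c.(a.a.0 + 0\{a,c}\{a} + a.a.0) + a.X → =a=> s0, =a=> s1
  s1 = c.(a.a.0 + 0\{a,c}\{a} + a.a.0) → =c=> s2
  s2 = a.a.0 + 0\{a,c}\{a} + a.a.0 → =a=> s3
  s3 = a.0 → =a=> s4
  s4 = 0 → (no moves)
Reachable graph of Q (5 states):
  t0 = rec X. a.c.(a.a.0 + 0\{a,c}\{a}) + a.X → =a=> t0, =a=> t1
  t1 = c.(a.a.0 + 0\{a,c}\{a}) → =c=> t2
  t2 = a.a.0 + 0\{a,c}\{a} → =a=> t3
  t3 = a.0 → =a=> t4
  t4 = 0 → (no moves)
Bisimilarity quotient blocks:
  B0 = {s0, t0}
  B1 = {s1, t1}
  B2 = {s2, t2}
  B3 = {s3, t3}
  B4 = {s4, t4}
s0 ∈ B0, t0 ∈ B0 → same block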